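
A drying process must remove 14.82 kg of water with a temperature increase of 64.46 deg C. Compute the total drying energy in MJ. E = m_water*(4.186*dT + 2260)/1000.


E = m_water * (4.186 * dT + 2260) / 1000
= 14.82 * (4.186 * 64.46 + 2260) / 1000
= 37.4921 MJ

37.4921 MJ


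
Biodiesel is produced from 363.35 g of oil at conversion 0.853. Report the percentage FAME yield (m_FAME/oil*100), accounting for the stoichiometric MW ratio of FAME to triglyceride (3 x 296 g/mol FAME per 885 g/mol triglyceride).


m_FAME = oil * conv * (3 * 296 / 885) = oil * conv * (888/885)
= 363.35 * 0.853 * 888 / 885
= 310.9882 g
Y = m_FAME / oil * 100 = conv * (888/885) * 100
= 0.853 * 888 / 885 * 100
= 85.59%

85.59%


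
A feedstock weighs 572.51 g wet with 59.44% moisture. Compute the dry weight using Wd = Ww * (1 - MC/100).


Wd = Ww * (1 - MC/100)
= 572.51 * (1 - 59.44/100)
= 232.2101 g

232.2101 g


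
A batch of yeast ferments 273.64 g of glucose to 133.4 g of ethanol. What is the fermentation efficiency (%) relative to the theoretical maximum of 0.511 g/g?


Fermentation efficiency = (actual / (0.511 * glucose)) * 100
= (133.4 / (0.511 * 273.64)) * 100
= 95.4015%

95.4015%


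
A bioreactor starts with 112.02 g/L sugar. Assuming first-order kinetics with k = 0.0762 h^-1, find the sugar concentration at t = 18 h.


S = S0 * exp(-k * t)
S = 112.02 * exp(-0.0762 * 18)
S = 28.4196 g/L

28.4196 g/L


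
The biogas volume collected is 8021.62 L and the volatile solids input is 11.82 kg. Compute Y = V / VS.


Y = V / VS
= 8021.62 / 11.82
= 678.6481 L/kg VS

678.6481 L/kg VS


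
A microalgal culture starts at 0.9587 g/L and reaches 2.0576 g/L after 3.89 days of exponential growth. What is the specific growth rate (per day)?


mu = ln(X2/X1) / dt
= ln(2.0576/0.9587) / 3.89
= 0.1963 per day

0.1963 per day


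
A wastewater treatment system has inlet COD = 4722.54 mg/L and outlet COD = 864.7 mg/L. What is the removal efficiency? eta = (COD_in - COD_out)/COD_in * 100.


eta = (COD_in - COD_out) / COD_in * 100
= (4722.54 - 864.7) / 4722.54 * 100
= 81.6899%

81.6899%


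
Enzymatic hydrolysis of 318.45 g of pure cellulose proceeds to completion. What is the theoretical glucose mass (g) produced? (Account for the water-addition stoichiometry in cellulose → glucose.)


glucose = cellulose * 180/162
= 318.45 * 180/162
= 353.8333 g

353.8333 g


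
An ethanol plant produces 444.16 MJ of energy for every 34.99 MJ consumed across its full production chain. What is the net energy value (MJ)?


NEV = E_out - E_in
= 444.16 - 34.99
= 409.1700 MJ

409.1700 MJ


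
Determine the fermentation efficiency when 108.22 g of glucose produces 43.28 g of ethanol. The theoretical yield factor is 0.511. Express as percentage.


Fermentation efficiency = (actual / (0.511 * glucose)) * 100
= (43.28 / (0.511 * 108.22)) * 100
= 78.2634%

78.2634%


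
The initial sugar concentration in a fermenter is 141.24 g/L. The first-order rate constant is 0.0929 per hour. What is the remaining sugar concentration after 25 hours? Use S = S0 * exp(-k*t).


S = S0 * exp(-k * t)
S = 141.24 * exp(-0.0929 * 25)
S = 13.8455 g/L

13.8455 g/L


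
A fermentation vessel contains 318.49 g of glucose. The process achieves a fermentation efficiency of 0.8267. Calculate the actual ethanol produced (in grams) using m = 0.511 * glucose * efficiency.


Actual ethanol: m = 0.511 * 318.49 * 0.8267
m = 134.5441 g

134.5441 g


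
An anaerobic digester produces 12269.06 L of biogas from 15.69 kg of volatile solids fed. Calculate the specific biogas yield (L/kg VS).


Y = V / VS
= 12269.06 / 15.69
= 781.9669 L/kg VS

781.9669 L/kg VS


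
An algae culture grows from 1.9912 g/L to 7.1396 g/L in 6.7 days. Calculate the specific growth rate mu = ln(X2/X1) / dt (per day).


mu = ln(X2/X1) / dt
= ln(7.1396/1.9912) / 6.7
= 0.1906 per day

0.1906 per day


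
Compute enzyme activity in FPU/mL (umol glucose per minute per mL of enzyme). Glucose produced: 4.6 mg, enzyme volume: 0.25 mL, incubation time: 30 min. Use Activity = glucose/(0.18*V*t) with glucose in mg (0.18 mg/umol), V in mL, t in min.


Activity = glucose_mg / (0.18 mg/umol * V_mL * t_min)
= 4.6 / (0.18 * 0.25 * 30)
= 3.4074 FPU/mL

3.4074 FPU/mL


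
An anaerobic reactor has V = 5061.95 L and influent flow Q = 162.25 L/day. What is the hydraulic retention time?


HRT = V / Q
= 5061.95 / 162.25
= 31.1985 days

31.1985 days


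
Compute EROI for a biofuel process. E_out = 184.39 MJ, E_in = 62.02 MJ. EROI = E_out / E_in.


EROI = E_out / E_in
= 184.39 / 62.02
= 2.9731

2.9731


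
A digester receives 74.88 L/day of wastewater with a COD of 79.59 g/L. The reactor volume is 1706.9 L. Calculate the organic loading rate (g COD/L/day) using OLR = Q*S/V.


OLR = Q * S / V
= 74.88 * 79.59 / 1706.9
= 3.4915 g/L/day

3.4915 g/L/day


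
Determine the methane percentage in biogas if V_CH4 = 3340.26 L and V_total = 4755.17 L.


CH4% = V_CH4 / V_total * 100
= 3340.26 / 4755.17 * 100
= 70.2448%

70.2448%


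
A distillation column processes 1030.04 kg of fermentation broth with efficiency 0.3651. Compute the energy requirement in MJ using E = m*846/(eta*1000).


E = m * 846 / (eta * 1000)
= 1030.04 * 846 / (0.3651 * 1000)
= 2386.7813 MJ

2386.7813 MJ


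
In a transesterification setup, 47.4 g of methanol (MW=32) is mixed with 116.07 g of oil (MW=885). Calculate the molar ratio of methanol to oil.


Molar ratio = n_MeOH / n_oil = (MeOH/32) / (oil/885) = (MeOH * 885) / (32 * oil)
= (47.4 * 885) / (32 * 116.07)
= 11.2941

11.2941


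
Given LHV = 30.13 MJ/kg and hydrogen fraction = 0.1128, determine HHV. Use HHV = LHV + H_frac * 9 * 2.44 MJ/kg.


HHV = LHV + H_frac * 9 * 2.44
= 30.13 + 0.1128 * 9 * 2.44
= 32.6071 MJ/kg

32.6071 MJ/kg


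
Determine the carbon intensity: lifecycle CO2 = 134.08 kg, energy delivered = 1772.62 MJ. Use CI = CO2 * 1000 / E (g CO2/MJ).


CI = CO2 * 1000 / E
= 134.08 * 1000 / 1772.62
= 75.6394 g CO2/MJ

75.6394 g CO2/MJ


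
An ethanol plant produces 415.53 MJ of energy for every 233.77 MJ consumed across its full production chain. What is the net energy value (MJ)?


NEV = E_out - E_in
= 415.53 - 233.77
= 181.7600 MJ

181.7600 MJ


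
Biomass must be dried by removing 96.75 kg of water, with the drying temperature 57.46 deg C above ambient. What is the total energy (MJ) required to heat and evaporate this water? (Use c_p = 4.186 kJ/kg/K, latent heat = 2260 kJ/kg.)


E = m_water * (4.186 * dT + 2260) / 1000
= 96.75 * (4.186 * 57.46 + 2260) / 1000
= 241.9260 MJ

241.9260 MJ


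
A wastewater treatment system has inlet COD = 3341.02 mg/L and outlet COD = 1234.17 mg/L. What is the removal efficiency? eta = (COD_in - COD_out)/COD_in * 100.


eta = (COD_in - COD_out) / COD_in * 100
= (3341.02 - 1234.17) / 3341.02 * 100
= 63.0601%

63.0601%


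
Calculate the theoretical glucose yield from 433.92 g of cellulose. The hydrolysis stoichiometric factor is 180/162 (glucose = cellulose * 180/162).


glucose = cellulose * 180/162
= 433.92 * 180/162
= 482.1333 g

482.1333 g


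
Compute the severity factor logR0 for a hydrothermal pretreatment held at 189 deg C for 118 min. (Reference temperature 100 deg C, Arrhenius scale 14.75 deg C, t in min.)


logR0 = log10(t * exp((T - 100) / 14.75))
= log10(118 * exp((189 - 100) / 14.75))
= 4.6924

4.6924


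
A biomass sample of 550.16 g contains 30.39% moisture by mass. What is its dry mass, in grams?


Wd = Ww * (1 - MC/100)
= 550.16 * (1 - 30.39/100)
= 382.9664 g

382.9664 g


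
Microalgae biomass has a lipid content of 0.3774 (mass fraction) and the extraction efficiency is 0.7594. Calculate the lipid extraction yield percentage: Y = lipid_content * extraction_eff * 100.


Y = lipid_content * extraction_eff * 100
= 0.3774 * 0.7594 * 100
= 28.6598%

28.6598%


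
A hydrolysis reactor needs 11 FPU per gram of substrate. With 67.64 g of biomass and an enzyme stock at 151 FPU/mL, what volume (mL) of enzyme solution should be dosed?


V = dosage * m_sub / activity
V = 11 * 67.64 / 151
V = 4.9274 mL

4.9274 mL


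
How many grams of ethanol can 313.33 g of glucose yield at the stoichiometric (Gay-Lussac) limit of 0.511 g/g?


Theoretical ethanol yield: m_EtOH = 0.511 * m_glucose
m_EtOH = 0.511 * 313.33 = 160.1116 g

160.1116 g


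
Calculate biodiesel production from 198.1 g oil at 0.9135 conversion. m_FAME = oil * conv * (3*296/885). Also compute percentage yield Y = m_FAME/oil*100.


m_FAME = oil * conv * (3 * 296 / 885) = oil * conv * (888/885)
= 198.1 * 0.9135 * 888 / 885
= 181.5778 g
Y = m_FAME / oil * 100 = conv * (888/885) * 100
= 0.9135 * 888 / 885 * 100
= 91.66%

181.5778 g FAME; Y = 91.66%


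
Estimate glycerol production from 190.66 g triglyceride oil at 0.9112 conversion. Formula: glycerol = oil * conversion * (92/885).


glycerol = oil * conv * (92/885)
= 190.66 * 0.9112 * 92 / 885
= 18.0600 g

18.0600 g


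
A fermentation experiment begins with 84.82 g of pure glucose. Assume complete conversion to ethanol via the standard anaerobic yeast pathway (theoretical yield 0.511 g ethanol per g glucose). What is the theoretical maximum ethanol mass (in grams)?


Theoretical ethanol yield: m_EtOH = 0.511 * m_glucose
m_EtOH = 0.511 * 84.82 = 43.3430 g

43.3430 g


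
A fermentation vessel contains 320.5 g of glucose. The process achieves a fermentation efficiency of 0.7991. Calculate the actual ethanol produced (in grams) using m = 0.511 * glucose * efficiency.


Actual ethanol: m = 0.511 * 320.5 * 0.7991
m = 130.8730 g

130.8730 g


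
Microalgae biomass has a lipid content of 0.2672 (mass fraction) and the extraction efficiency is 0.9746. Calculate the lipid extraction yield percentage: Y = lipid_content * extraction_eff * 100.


Y = lipid_content * extraction_eff * 100
= 0.2672 * 0.9746 * 100
= 26.0413%

26.0413%


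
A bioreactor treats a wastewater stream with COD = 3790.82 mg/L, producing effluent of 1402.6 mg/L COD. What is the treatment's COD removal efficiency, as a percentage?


eta = (COD_in - COD_out) / COD_in * 100
= (3790.82 - 1402.6) / 3790.82 * 100
= 63.0001%

63.0001%


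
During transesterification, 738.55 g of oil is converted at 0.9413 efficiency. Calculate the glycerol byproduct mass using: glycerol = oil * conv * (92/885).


glycerol = oil * conv * (92/885)
= 738.55 * 0.9413 * 92 / 885
= 72.2691 g

72.2691 g


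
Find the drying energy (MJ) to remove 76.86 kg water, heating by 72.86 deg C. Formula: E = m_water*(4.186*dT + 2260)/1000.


E = m_water * (4.186 * dT + 2260) / 1000
= 76.86 * (4.186 * 72.86 + 2260) / 1000
= 197.1453 MJ

197.1453 MJ


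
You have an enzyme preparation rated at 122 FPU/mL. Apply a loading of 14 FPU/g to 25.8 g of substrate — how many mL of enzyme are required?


V = dosage * m_sub / activity
V = 14 * 25.8 / 122
V = 2.9607 mL

2.9607 mL


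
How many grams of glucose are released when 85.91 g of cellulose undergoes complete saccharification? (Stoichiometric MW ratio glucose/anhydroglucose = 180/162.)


glucose = cellulose * 180/162
= 85.91 * 180/162
= 95.4556 g

95.4556 g


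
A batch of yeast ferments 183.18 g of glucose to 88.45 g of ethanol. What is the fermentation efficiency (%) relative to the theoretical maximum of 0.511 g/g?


Fermentation efficiency = (actual / (0.511 * glucose)) * 100
= (88.45 / (0.511 * 183.18)) * 100
= 94.4928%

94.4928%


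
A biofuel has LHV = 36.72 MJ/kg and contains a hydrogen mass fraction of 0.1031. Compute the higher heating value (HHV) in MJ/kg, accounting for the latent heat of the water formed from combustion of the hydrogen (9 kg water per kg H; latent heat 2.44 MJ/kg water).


HHV = LHV + H_frac * 9 * 2.44
= 36.72 + 0.1031 * 9 * 2.44
= 38.9841 MJ/kg

38.9841 MJ/kg


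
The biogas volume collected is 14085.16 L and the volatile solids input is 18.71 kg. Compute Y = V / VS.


Y = V / VS
= 14085.16 / 18.71
= 752.8145 L/kg VS

752.8145 L/kg VS


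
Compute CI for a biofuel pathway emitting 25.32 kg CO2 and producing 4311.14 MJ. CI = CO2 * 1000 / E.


CI = CO2 * 1000 / E
= 25.32 * 1000 / 4311.14
= 5.8732 g CO2/MJ

5.8732 g CO2/MJ


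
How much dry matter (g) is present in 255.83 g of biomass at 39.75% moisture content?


Wd = Ww * (1 - MC/100)
= 255.83 * (1 - 39.75/100)
= 154.1376 g

154.1376 g


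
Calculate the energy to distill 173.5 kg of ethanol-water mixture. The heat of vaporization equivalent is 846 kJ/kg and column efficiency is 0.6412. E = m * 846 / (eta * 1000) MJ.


E = m * 846 / (eta * 1000)
= 173.5 * 846 / (0.6412 * 1000)
= 228.9161 MJ

228.9161 MJ


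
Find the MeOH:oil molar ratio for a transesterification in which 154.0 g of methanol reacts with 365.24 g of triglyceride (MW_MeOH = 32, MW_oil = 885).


Molar ratio = n_MeOH / n_oil = (MeOH/32) / (oil/885) = (MeOH * 885) / (32 * oil)
= (154.0 * 885) / (32 * 365.24)
= 11.6610

11.6610


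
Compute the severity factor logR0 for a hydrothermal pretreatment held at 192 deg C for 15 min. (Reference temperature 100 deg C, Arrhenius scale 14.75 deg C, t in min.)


logR0 = log10(t * exp((T - 100) / 14.75))
= log10(15 * exp((192 - 100) / 14.75))
= 3.8849

3.8849


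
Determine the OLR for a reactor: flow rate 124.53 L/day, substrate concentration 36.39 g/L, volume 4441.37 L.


OLR = Q * S / V
= 124.53 * 36.39 / 4441.37
= 1.0203 g/L/day

1.0203 g/L/day


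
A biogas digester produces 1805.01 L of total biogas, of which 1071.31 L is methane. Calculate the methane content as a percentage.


CH4% = V_CH4 / V_total * 100
= 1071.31 / 1805.01 * 100
= 59.3520%

59.3520%


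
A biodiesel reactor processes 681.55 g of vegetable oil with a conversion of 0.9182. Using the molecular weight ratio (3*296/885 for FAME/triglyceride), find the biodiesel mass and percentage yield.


m_FAME = oil * conv * (3 * 296 / 885) = oil * conv * (888/885)
= 681.55 * 0.9182 * 888 / 885
= 627.9206 g
Y = m_FAME / oil * 100 = conv * (888/885) * 100
= 0.9182 * 888 / 885 * 100
= 92.13%

627.9206 g FAME; Y = 92.13%


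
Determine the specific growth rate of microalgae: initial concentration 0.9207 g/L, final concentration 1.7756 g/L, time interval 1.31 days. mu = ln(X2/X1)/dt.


mu = ln(X2/X1) / dt
= ln(1.7756/0.9207) / 1.31
= 0.5013 per day

0.5013 per day


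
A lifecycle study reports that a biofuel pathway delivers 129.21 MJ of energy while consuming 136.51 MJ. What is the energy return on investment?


EROI = E_out / E_in
= 129.21 / 136.51
= 0.9465

0.9465


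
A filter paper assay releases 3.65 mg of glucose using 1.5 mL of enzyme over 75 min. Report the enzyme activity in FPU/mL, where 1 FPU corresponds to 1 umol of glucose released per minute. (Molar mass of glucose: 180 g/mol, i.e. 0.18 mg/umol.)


Activity = glucose_mg / (0.18 mg/umol * V_mL * t_min)
= 3.65 / (0.18 * 1.5 * 75)
= 0.1802 FPU/mL

0.1802 FPU/mL


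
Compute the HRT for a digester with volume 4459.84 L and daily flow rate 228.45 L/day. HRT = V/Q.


HRT = V / Q
= 4459.84 / 228.45
= 19.5222 days

19.5222 days


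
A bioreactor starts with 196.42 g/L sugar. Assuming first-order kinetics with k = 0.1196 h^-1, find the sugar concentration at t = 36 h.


S = S0 * exp(-k * t)
S = 196.42 * exp(-0.1196 * 36)
S = 2.6503 g/L

2.6503 g/L


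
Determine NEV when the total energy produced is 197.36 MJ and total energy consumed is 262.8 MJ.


NEV = E_out - E_in
= 197.36 - 262.8
= -65.4400 MJ

-65.4400 MJ


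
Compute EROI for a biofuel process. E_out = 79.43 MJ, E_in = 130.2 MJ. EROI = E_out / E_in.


EROI = E_out / E_in
= 79.43 / 130.2
= 0.6101

0.6101


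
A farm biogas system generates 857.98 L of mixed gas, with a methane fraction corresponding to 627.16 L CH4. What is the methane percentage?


CH4% = V_CH4 / V_total * 100
= 627.16 / 857.98 * 100
= 73.0973%

73.0973%


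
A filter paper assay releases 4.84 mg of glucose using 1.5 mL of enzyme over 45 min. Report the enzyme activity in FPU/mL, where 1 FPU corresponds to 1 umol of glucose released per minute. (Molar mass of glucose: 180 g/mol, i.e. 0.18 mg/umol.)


Activity = glucose_mg / (0.18 mg/umol * V_mL * t_min)
= 4.84 / (0.18 * 1.5 * 45)
= 0.3984 FPU/mL

0.3984 FPU/mL


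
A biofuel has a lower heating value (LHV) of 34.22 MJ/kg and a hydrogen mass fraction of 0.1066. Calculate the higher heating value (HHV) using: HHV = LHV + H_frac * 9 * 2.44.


HHV = LHV + H_frac * 9 * 2.44
= 34.22 + 0.1066 * 9 * 2.44
= 36.5609 MJ/kg

36.5609 MJ/kg


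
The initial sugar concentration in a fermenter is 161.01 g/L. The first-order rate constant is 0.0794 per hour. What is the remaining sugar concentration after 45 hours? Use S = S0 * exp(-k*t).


S = S0 * exp(-k * t)
S = 161.01 * exp(-0.0794 * 45)
S = 4.5198 g/L

4.5198 g/L


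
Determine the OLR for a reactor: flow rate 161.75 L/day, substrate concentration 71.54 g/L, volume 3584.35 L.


OLR = Q * S / V
= 161.75 * 71.54 / 3584.35
= 3.2284 g/L/day

3.2284 g/L/day


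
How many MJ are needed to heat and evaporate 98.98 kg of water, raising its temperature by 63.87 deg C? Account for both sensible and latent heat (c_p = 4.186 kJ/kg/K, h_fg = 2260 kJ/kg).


E = m_water * (4.186 * dT + 2260) / 1000
= 98.98 * (4.186 * 63.87 + 2260) / 1000
= 250.1581 MJ

250.1581 MJ


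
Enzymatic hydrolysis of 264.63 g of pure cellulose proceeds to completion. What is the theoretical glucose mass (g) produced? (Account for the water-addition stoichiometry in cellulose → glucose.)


glucose = cellulose * 180/162
= 264.63 * 180/162
= 294.0333 g

294.0333 g


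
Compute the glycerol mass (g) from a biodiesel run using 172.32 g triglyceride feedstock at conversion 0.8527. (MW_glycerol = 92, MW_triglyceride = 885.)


glycerol = oil * conv * (92/885)
= 172.32 * 0.8527 * 92 / 885
= 15.2748 g

15.2748 g


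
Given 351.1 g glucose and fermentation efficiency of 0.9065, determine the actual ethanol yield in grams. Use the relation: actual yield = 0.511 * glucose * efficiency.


Actual ethanol: m = 0.511 * 351.1 * 0.9065
m = 162.6371 g

162.6371 g


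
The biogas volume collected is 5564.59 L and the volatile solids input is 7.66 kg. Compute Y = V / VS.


Y = V / VS
= 5564.59 / 7.66
= 726.4478 L/kg VS

726.4478 L/kg VS


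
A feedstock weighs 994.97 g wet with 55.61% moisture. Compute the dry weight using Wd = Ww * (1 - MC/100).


Wd = Ww * (1 - MC/100)
= 994.97 * (1 - 55.61/100)
= 441.6672 g

441.6672 g


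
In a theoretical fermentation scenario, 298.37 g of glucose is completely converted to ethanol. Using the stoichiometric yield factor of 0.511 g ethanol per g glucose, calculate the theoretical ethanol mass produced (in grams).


Theoretical ethanol yield: m_EtOH = 0.511 * m_glucose
m_EtOH = 0.511 * 298.37 = 152.4671 g

152.4671 g


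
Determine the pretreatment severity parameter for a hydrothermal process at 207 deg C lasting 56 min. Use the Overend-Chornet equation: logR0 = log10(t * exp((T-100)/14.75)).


logR0 = log10(t * exp((T - 100) / 14.75))
= log10(56 * exp((207 - 100) / 14.75))
= 4.8987

4.8987


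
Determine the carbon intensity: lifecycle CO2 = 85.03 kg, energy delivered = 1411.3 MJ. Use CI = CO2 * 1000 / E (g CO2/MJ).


CI = CO2 * 1000 / E
= 85.03 * 1000 / 1411.3
= 60.2494 g CO2/MJ

60.2494 g CO2/MJ


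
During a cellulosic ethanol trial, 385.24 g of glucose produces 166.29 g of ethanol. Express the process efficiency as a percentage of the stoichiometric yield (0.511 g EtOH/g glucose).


Fermentation efficiency = (actual / (0.511 * glucose)) * 100
= (166.29 / (0.511 * 385.24)) * 100
= 84.4722%

84.4722%


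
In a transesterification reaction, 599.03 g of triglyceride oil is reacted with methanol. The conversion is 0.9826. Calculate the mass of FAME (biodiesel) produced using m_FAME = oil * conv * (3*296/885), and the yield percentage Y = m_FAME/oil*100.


m_FAME = oil * conv * (3 * 296 / 885) = oil * conv * (888/885)
= 599.03 * 0.9826 * 888 / 885
= 590.6022 g
Y = m_FAME / oil * 100 = conv * (888/885) * 100
= 0.9826 * 888 / 885 * 100
= 98.59%

590.6022 g FAME; Y = 98.59%


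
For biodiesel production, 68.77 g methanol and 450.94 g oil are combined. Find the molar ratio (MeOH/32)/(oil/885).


Molar ratio = n_MeOH / n_oil = (MeOH/32) / (oil/885) = (MeOH * 885) / (32 * oil)
= (68.77 * 885) / (32 * 450.94)
= 4.2177

4.2177


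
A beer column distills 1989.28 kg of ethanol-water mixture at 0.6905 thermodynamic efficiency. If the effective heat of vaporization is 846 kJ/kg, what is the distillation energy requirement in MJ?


E = m * 846 / (eta * 1000)
= 1989.28 * 846 / (0.6905 * 1000)
= 2437.2641 MJ

2437.2641 MJ


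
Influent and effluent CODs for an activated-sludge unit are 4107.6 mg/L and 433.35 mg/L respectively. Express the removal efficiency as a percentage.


eta = (COD_in - COD_out) / COD_in * 100
= (4107.6 - 433.35) / 4107.6 * 100
= 89.4500%

89.4500%


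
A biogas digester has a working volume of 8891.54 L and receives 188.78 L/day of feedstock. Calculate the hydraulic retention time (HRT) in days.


HRT = V / Q
= 8891.54 / 188.78
= 47.1000 days

47.1000 days


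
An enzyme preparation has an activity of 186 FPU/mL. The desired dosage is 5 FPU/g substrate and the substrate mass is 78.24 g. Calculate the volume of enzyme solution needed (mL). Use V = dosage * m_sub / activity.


V = dosage * m_sub / activity
V = 5 * 78.24 / 186
V = 2.1032 mL

2.1032 mL


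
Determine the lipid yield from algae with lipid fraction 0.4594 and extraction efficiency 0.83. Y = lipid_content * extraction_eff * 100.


Y = lipid_content * extraction_eff * 100
= 0.4594 * 0.83 * 100
= 38.1302%

38.1302%


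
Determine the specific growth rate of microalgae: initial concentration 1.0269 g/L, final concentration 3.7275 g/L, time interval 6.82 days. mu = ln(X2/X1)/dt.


mu = ln(X2/X1) / dt
= ln(3.7275/1.0269) / 6.82
= 0.1890 per day

0.1890 per day


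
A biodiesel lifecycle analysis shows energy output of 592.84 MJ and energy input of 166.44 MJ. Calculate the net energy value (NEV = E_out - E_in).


NEV = E_out - E_in
= 592.84 - 166.44
= 426.4000 MJ

426.4000 MJ


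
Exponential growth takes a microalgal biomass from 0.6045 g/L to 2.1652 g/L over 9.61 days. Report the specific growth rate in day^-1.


mu = ln(X2/X1) / dt
= ln(2.1652/0.6045) / 9.61
= 0.1328 per day

0.1328 per day


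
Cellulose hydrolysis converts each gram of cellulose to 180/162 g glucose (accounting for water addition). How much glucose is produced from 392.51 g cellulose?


glucose = cellulose * 180/162
= 392.51 * 180/162
= 436.1222 g

436.1222 g


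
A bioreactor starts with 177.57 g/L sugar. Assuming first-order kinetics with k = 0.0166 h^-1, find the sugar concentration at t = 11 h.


S = S0 * exp(-k * t)
S = 177.57 * exp(-0.0166 * 11)
S = 147.9338 g/L

147.9338 g/L


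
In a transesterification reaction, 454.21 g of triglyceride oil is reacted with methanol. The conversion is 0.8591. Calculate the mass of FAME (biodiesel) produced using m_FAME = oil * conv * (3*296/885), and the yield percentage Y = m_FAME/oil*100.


m_FAME = oil * conv * (3 * 296 / 885) = oil * conv * (888/885)
= 454.21 * 0.8591 * 888 / 885
= 391.5346 g
Y = m_FAME / oil * 100 = conv * (888/885) * 100
= 0.8591 * 888 / 885 * 100
= 86.20%

391.5346 g FAME; Y = 86.20%


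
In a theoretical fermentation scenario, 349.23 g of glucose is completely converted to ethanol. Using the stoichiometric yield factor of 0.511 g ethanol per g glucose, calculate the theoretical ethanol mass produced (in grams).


Theoretical ethanol yield: m_EtOH = 0.511 * m_glucose
m_EtOH = 0.511 * 349.23 = 178.4565 g

178.4565 g


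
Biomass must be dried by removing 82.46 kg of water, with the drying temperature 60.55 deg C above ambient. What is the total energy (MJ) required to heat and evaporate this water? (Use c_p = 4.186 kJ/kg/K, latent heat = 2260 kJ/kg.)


E = m_water * (4.186 * dT + 2260) / 1000
= 82.46 * (4.186 * 60.55 + 2260) / 1000
= 207.2601 MJ

207.2601 MJ


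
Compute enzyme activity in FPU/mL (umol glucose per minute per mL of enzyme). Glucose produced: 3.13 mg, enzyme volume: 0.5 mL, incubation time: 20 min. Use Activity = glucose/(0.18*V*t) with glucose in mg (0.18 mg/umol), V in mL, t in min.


Activity = glucose_mg / (0.18 mg/umol * V_mL * t_min)
= 3.13 / (0.18 * 0.5 * 20)
= 1.7389 FPU/mL

1.7389 FPU/mL


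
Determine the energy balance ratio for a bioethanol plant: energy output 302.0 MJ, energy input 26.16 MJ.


EROI = E_out / E_in
= 302.0 / 26.16
= 11.5443

11.5443


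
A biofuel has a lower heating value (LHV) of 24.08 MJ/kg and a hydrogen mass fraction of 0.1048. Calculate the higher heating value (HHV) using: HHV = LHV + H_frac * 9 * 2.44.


HHV = LHV + H_frac * 9 * 2.44
= 24.08 + 0.1048 * 9 * 2.44
= 26.3814 MJ/kg

26.3814 MJ/kg


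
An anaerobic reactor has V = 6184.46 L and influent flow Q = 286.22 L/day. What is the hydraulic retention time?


HRT = V / Q
= 6184.46 / 286.22
= 21.6074 days

21.6074 days


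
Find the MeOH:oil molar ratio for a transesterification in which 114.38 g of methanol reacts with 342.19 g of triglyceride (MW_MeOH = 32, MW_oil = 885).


Molar ratio = n_MeOH / n_oil = (MeOH/32) / (oil/885) = (MeOH * 885) / (32 * oil)
= (114.38 * 885) / (32 * 342.19)
= 9.2443

9.2443


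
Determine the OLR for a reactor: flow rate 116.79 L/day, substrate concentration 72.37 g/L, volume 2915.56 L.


OLR = Q * S / V
= 116.79 * 72.37 / 2915.56
= 2.8990 g/L/day

2.8990 g/L/day


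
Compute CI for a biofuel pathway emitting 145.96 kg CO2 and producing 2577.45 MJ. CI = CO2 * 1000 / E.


CI = CO2 * 1000 / E
= 145.96 * 1000 / 2577.45
= 56.6296 g CO2/MJ

56.6296 g CO2/MJ


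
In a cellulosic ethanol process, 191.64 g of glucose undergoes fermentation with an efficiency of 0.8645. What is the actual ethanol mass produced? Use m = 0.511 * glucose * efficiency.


Actual ethanol: m = 0.511 * 191.64 * 0.8645
m = 84.6588 g

84.6588 g


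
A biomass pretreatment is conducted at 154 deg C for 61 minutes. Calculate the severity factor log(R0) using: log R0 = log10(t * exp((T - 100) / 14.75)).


logR0 = log10(t * exp((T - 100) / 14.75))
= log10(61 * exp((154 - 100) / 14.75))
= 3.3753

3.3753


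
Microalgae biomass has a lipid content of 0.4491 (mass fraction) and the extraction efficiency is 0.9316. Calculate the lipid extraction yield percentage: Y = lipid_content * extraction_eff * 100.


Y = lipid_content * extraction_eff * 100
= 0.4491 * 0.9316 * 100
= 41.8382%

41.8382%


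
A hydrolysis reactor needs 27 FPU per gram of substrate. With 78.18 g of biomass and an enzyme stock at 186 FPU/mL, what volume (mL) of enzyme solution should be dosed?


V = dosage * m_sub / activity
V = 27 * 78.18 / 186
V = 11.3487 mL

11.3487 mL


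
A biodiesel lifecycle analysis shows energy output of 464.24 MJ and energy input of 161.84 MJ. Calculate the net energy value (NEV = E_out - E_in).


NEV = E_out - E_in
= 464.24 - 161.84
= 302.4000 MJ

302.4000 MJ


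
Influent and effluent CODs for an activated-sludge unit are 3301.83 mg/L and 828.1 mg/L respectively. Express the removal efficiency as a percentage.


eta = (COD_in - COD_out) / COD_in * 100
= (3301.83 - 828.1) / 3301.83 * 100
= 74.9200%

74.9200%


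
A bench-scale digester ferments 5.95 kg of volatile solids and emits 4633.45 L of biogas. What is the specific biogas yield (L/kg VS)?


Y = V / VS
= 4633.45 / 5.95
= 778.7311 L/kg VS

778.7311 L/kg VS


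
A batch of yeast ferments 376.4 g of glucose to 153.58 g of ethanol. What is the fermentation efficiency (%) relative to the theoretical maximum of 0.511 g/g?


Fermentation efficiency = (actual / (0.511 * glucose)) * 100
= (153.58 / (0.511 * 376.4)) * 100
= 79.8480%

79.8480%


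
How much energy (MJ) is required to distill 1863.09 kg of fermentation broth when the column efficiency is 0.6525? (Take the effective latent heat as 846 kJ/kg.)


E = m * 846 / (eta * 1000)
= 1863.09 * 846 / (0.6525 * 1000)
= 2415.5926 MJ

2415.5926 MJ


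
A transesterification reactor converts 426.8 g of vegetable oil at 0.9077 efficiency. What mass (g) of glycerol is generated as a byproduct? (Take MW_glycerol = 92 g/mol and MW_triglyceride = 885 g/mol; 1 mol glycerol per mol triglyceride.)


glycerol = oil * conv * (92/885)
= 426.8 * 0.9077 * 92 / 885
= 40.2728 g

40.2728 g


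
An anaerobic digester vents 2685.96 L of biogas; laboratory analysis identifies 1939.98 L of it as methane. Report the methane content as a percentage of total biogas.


CH4% = V_CH4 / V_total * 100
= 1939.98 / 2685.96 * 100
= 72.2267%

72.2267%


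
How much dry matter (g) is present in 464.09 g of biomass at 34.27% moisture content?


Wd = Ww * (1 - MC/100)
= 464.09 * (1 - 34.27/100)
= 305.0464 g

305.0464 g


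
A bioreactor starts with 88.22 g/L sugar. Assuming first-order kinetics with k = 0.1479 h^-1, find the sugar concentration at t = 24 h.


S = S0 * exp(-k * t)
S = 88.22 * exp(-0.1479 * 24)
S = 2.5351 g/L

2.5351 g/L


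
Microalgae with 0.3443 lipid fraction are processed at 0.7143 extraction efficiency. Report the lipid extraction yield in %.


Y = lipid_content * extraction_eff * 100
= 0.3443 * 0.7143 * 100
= 24.5933%

24.5933%


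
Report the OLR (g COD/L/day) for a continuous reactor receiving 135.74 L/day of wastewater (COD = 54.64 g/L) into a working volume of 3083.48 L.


OLR = Q * S / V
= 135.74 * 54.64 / 3083.48
= 2.4053 g/L/day

2.4053 g/L/day


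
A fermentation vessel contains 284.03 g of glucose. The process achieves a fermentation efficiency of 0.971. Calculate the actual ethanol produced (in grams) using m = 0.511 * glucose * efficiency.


Actual ethanol: m = 0.511 * 284.03 * 0.971
m = 140.9303 g

140.9303 g


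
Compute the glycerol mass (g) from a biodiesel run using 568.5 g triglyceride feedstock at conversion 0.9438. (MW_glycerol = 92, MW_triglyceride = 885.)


glycerol = oil * conv * (92/885)
= 568.5 * 0.9438 * 92 / 885
= 55.7770 g

55.7770 g


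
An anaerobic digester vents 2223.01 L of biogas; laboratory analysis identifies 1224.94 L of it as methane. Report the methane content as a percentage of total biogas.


CH4% = V_CH4 / V_total * 100
= 1224.94 / 2223.01 * 100
= 55.1028%

55.1028%


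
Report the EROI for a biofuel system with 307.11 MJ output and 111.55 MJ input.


EROI = E_out / E_in
= 307.11 / 111.55
= 2.7531

2.7531


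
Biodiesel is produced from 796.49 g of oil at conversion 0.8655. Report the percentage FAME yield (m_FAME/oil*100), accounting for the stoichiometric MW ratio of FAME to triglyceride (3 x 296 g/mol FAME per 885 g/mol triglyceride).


m_FAME = oil * conv * (3 * 296 / 885) = oil * conv * (888/885)
= 796.49 * 0.8655 * 888 / 885
= 691.6989 g
Y = m_FAME / oil * 100 = conv * (888/885) * 100
= 0.8655 * 888 / 885 * 100
= 86.84%

86.84%


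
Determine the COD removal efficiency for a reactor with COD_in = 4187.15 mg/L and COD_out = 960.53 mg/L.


eta = (COD_in - COD_out) / COD_in * 100
= (4187.15 - 960.53) / 4187.15 * 100
= 77.0601%

77.0601%


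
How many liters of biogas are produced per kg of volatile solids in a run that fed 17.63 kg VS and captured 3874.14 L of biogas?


Y = V / VS
= 3874.14 / 17.63
= 219.7470 L/kg VS

219.7470 L/kg VS


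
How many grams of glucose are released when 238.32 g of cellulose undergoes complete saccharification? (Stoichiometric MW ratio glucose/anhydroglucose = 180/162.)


glucose = cellulose * 180/162
= 238.32 * 180/162
= 264.8000 g

264.8000 g


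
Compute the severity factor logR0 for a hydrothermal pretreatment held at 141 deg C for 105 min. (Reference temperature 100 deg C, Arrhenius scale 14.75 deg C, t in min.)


logR0 = log10(t * exp((T - 100) / 14.75))
= log10(105 * exp((141 - 100) / 14.75))
= 3.2284

3.2284


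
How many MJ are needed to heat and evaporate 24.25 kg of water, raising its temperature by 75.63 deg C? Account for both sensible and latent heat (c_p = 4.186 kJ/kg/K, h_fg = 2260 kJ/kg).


E = m_water * (4.186 * dT + 2260) / 1000
= 24.25 * (4.186 * 75.63 + 2260) / 1000
= 62.4822 MJ

62.4822 MJ


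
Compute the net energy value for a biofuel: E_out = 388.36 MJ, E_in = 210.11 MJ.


NEV = E_out - E_in
= 388.36 - 210.11
= 178.2500 MJ

178.2500 MJ


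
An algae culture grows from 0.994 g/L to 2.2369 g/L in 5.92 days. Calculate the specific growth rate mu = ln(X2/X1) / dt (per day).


mu = ln(X2/X1) / dt
= ln(2.2369/0.994) / 5.92
= 0.1370 per day

0.1370 per day


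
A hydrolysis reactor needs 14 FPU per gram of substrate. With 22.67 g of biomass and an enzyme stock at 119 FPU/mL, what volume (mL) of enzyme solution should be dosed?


V = dosage * m_sub / activity
V = 14 * 22.67 / 119
V = 2.6671 mL

2.6671 mL


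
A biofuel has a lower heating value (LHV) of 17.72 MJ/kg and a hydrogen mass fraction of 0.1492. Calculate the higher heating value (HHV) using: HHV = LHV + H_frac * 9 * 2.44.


HHV = LHV + H_frac * 9 * 2.44
= 17.72 + 0.1492 * 9 * 2.44
= 20.9964 MJ/kg

20.9964 MJ/kg


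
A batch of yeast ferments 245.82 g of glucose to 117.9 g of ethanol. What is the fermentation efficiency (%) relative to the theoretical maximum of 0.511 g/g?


Fermentation efficiency = (actual / (0.511 * glucose)) * 100
= (117.9 / (0.511 * 245.82)) * 100
= 93.8589%

93.8589%


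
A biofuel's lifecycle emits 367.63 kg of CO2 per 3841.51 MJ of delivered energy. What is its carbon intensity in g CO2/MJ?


CI = CO2 * 1000 / E
= 367.63 * 1000 / 3841.51
= 95.6993 g CO2/MJ

95.6993 g CO2/MJ


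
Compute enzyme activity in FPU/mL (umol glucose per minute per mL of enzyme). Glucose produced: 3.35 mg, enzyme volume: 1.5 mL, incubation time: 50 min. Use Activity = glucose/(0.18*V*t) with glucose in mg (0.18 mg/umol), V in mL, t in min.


Activity = glucose_mg / (0.18 mg/umol * V_mL * t_min)
= 3.35 / (0.18 * 1.5 * 50)
= 0.2481 FPU/mL

0.2481 FPU/mL


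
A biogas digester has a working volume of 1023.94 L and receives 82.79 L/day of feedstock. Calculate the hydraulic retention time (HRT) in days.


HRT = V / Q
= 1023.94 / 82.79
= 12.3679 days

12.3679 days


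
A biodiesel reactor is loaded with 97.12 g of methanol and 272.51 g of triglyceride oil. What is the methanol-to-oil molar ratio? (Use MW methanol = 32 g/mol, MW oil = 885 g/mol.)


Molar ratio = n_MeOH / n_oil = (MeOH/32) / (oil/885) = (MeOH * 885) / (32 * oil)
= (97.12 * 885) / (32 * 272.51)
= 9.8564

9.8564


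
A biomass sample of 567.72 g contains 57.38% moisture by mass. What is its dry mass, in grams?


Wd = Ww * (1 - MC/100)
= 567.72 * (1 - 57.38/100)
= 241.9623 g

241.9623 g


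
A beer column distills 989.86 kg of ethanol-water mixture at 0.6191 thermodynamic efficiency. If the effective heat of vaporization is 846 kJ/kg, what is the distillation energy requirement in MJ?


E = m * 846 / (eta * 1000)
= 989.86 * 846 / (0.6191 * 1000)
= 1352.6435 MJ

1352.6435 MJ


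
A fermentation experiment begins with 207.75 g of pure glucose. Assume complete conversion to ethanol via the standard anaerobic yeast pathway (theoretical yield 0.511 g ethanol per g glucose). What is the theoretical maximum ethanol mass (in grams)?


Theoretical ethanol yield: m_EtOH = 0.511 * m_glucose
m_EtOH = 0.511 * 207.75 = 106.1603 g

106.1603 g


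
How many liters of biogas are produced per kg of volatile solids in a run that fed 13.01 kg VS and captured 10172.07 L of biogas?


Y = V / VS
= 10172.07 / 13.01
= 781.8655 L/kg VS

781.8655 L/kg VS


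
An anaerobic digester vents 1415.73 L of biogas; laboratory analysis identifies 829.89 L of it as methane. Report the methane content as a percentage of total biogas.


CH4% = V_CH4 / V_total * 100
= 829.89 / 1415.73 * 100
= 58.6192%

58.6192%


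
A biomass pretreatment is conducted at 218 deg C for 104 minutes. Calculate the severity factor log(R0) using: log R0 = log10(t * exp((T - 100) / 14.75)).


logR0 = log10(t * exp((T - 100) / 14.75))
= log10(104 * exp((218 - 100) / 14.75))
= 5.4914

5.4914


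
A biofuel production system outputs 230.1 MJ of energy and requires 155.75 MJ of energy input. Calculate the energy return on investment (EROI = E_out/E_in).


EROI = E_out / E_in
= 230.1 / 155.75
= 1.4774

1.4774


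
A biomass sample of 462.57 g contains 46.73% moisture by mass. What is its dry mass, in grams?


Wd = Ww * (1 - MC/100)
= 462.57 * (1 - 46.73/100)
= 246.4110 g

246.4110 g


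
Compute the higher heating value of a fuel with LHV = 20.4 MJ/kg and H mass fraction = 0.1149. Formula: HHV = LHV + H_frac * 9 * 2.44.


HHV = LHV + H_frac * 9 * 2.44
= 20.4 + 0.1149 * 9 * 2.44
= 22.9232 MJ/kg

22.9232 MJ/kg


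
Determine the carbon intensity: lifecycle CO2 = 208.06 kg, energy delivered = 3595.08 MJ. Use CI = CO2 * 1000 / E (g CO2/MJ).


CI = CO2 * 1000 / E
= 208.06 * 1000 / 3595.08
= 57.8735 g CO2/MJ

57.8735 g CO2/MJ


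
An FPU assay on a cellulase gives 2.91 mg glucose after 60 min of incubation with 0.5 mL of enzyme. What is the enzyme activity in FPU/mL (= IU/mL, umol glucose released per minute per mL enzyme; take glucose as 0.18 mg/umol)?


Activity = glucose_mg / (0.18 mg/umol * V_mL * t_min)
= 2.91 / (0.18 * 0.5 * 60)
= 0.5389 FPU/mL

0.5389 FPU/mL


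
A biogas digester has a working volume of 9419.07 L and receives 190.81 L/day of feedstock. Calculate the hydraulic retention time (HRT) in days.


HRT = V / Q
= 9419.07 / 190.81
= 49.3636 days

49.3636 days


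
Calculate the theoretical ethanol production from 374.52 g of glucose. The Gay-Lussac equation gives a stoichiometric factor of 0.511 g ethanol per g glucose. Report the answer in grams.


Theoretical ethanol yield: m_EtOH = 0.511 * m_glucose
m_EtOH = 0.511 * 374.52 = 191.3797 g

191.3797 g


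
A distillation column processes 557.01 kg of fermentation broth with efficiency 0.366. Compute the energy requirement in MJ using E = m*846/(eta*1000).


E = m * 846 / (eta * 1000)
= 557.01 * 846 / (0.366 * 1000)
= 1287.5149 MJ

1287.5149 MJ


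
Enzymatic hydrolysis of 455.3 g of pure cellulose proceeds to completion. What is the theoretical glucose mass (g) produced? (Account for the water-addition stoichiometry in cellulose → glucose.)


glucose = cellulose * 180/162
= 455.3 * 180/162
= 505.8889 g

505.8889 g


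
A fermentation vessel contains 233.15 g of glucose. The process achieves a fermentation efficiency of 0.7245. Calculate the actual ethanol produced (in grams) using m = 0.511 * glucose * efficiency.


Actual ethanol: m = 0.511 * 233.15 * 0.7245
m = 86.3167 g

86.3167 g


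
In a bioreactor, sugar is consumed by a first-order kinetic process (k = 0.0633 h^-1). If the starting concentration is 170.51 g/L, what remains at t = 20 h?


S = S0 * exp(-k * t)
S = 170.51 * exp(-0.0633 * 20)
S = 48.0765 g/L

48.0765 g/L


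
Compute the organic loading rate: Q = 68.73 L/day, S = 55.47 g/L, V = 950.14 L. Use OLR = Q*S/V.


OLR = Q * S / V
= 68.73 * 55.47 / 950.14
= 4.0125 g/L/day

4.0125 g/L/day


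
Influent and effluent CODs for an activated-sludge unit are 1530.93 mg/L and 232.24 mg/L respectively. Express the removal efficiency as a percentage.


eta = (COD_in - COD_out) / COD_in * 100
= (1530.93 - 232.24) / 1530.93 * 100
= 84.8301%

84.8301%


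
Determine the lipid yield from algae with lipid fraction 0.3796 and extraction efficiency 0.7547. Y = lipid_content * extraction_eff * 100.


Y = lipid_content * extraction_eff * 100
= 0.3796 * 0.7547 * 100
= 28.6484%

28.6484%


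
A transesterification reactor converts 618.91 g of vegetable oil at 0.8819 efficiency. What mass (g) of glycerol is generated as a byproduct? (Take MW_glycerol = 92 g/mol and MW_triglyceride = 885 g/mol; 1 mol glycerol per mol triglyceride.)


glycerol = oil * conv * (92/885)
= 618.91 * 0.8819 * 92 / 885
= 56.7403 g

56.7403 g
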